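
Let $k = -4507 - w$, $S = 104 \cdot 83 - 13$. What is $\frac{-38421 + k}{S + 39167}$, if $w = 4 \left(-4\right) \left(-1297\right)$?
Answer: $- \frac{31840}{23893} \approx -1.3326$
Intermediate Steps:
$S = 8619$ ($S = 8632 - 13 = 8619$)
$w = 20752$ ($w = \left(-16\right) \left(-1297\right) = 20752$)
$k = -25259$ ($k = -4507 - 20752 = -25259$)
$\frac{-38421 + k}{S + 39167} = \frac{-38421 - 25259}{8619 + 39167} = - \frac{63680}{47786} = \left(-63680\right) \frac{1}{47786} = - \frac{31840}{23893}$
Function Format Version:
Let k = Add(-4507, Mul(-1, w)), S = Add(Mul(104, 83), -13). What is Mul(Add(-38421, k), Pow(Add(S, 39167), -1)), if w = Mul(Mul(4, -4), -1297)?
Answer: Rational(-31840, 23893) ≈ -1.3326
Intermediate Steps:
S = 8619 (S = Add(8632, -13) = 8619)
w = 20752 (w = Mul(-16, -1297) = 20752)
k = -25259 (k = Add(-4507, Mul(-1, 20752)) = Add(-4507, -20752) = -25259)
Mul(Add(-38421, k), Pow(Add(S, 39167), -1)) = Mul(Add(-38421, -25259), Pow(Add(8619, 39167), -1)) = Mul(-63680, Pow(47786, -1)) = Mul(-63680, Rational(1, 47786)) = Rational(-31840, 23893)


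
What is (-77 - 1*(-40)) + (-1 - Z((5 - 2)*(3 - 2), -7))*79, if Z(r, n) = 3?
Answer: -353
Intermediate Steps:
(-77 - 1*(-40)) + (-1 - Z((5 - 2)*(3 - 2), -7))*79 = (-77 - 1*(-40)) + (-1 - 1*3)*79 = (-77 + 40) + (-1 - 3)*79 = -37 - 4*79 = -37 - 316 = -353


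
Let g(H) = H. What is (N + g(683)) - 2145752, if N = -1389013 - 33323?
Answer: -3567405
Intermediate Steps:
N = -1422336
(N + g(683)) - 2145752 = (-1422336 + 683) - 2145752 = -1421653 - 2145752 = -3567405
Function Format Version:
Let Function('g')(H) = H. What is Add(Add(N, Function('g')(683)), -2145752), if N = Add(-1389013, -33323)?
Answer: -3567405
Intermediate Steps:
N = -1422336
Add(Add(N, Function('g')(683)), -2145752) = Add(Add(-1422336, 683), -2145752) = Add(-1421653, -2145752) = -3567405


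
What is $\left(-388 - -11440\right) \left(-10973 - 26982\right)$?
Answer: $-419478660$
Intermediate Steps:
$\left(-388 - -11440\right) \left(-10973 - 26982\right) = \left(-388 + 11440\right) \left(-37955\right) = 11052 \left(-37955\right) = -419478660$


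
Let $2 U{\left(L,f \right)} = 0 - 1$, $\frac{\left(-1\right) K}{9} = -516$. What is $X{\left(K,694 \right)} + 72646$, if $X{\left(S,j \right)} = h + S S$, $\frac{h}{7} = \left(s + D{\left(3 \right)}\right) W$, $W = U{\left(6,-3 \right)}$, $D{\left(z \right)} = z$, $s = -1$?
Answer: $21639375$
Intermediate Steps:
$K = 4644$ ($K = \left(-9\right) \left(-516\right) = 4644$)
$U{\left(L,f \right)} = - \frac{1}{2}$ ($U{\left(L,f \right)} = \frac{0 - 1}{2} = \frac{1}{2} \left(-1\right) = - \frac{1}{2}$)
$W = - \frac{1}{2} \approx -0.5$
$h = -7$ ($h = 7 \left(-1 + 3\right) \left(- \frac{1}{2}\right) = 7 \cdot 2 \left(- \frac{1}{2}\right) = 7 \left(-1\right) = -7$)
$X{\left(S,j \right)} = -7 + S^{2}$ ($X{\left(S,j \right)} = -7 + S S = -7 + S^{2}$)
$X{\left(K,694 \right)} + 72646 = \left(-7 + 4644^{2}\right) + 72646 = \left(-7 + 21566736\right) + 72646 = 21566729 + 72646 = 21639375$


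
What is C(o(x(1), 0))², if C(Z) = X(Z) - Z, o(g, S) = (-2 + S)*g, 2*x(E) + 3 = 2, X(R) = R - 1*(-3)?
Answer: 9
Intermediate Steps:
X(R) = 3 + R (X(R) = R + 3 = 3 + R)
x(E) = -½ (x(E) = -3/2 + (½)*2 = -3/2 + 1 = -½)
o(g, S) = g*(-2 + S)
C(Z) = 3 (C(Z) = (3 + Z) - Z = 3)
C(o(x(1), 0))² = 3² = 9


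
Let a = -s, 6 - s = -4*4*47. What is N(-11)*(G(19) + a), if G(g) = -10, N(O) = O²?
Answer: -92928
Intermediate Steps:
s = 758 (s = 6 - (-4*4)*47 = 6 - (-16)*47 = 6 - 1*(-752) = 6 + 752 = 758)
a = -758 (a = -1*758 = -758)
N(-11)*(G(19) + a) = (-11)²*(-10 - 758) = 121*(-768) = -92928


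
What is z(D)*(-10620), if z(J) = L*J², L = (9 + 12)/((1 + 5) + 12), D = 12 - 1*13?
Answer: -12390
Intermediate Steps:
D = -1 (D = 12 - 13 = -1)
L = 7/6 (L = 21/(6 + 12) = 21/18 = 21*(1/18) = 7/6 ≈ 1.1667)
z(J) = 7*J²/6
z(D)*(-10620) = ((7/6)*(-1)²)*(-10620) = ((7/6)*1)*(-10620) = (7/6)*(-10620) = -12390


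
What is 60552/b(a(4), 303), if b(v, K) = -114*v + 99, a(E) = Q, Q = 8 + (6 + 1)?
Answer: -6728/179 ≈ -37.587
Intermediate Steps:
Q = 15 (Q = 8 + 7 = 15)
a(E) = 15
b(v, K) = 99 - 114*v
60552/b(a(4), 303) = 60552/(99 - 114*15) = 60552/(99 - 1710) = 60552/(-1611) = 60552*(-1/1611) = -6728/179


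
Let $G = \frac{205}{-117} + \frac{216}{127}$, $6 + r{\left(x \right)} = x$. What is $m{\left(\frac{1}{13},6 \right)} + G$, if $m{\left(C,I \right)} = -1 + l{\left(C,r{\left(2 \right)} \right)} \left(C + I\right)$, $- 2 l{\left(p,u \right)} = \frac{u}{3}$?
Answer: $\frac{44576}{14859} \approx 2.9999$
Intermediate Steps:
$r{\left(x \right)} = -6 + x$
$l{\left(p,u \right)} = - \frac{u}{6}$ ($l{\left(p,u \right)} = - \frac{u \frac{1}{3}}{2} = - \frac{\frac{1}{3} u}{2} = - \frac{u}{6}$)
$m{\left(C,I \right)} = -1 + \frac{2 C}{3} + \frac{2 I}{3}$ ($m{\left(C,I \right)} = -1 + - \frac{-6 + 2}{6} \left(C + I\right) = -1 + \left(- \frac{1}{6}\right) \left(-4\right) \left(C + I\right) = -1 + \frac{2 \left(C + I\right)}{3} = -1 + \left(\frac{2 C}{3} + \frac{2 I}{3}\right) = -1 + \frac{2 C}{3} + \frac{2 I}{3}$)
$G = - \frac{763}{14859}$ ($G = 205 \left(- \frac{1}{117}\right) + 216 \cdot \frac{1}{127} = - \frac{205}{117} + \frac{216}{127} = - \frac{763}{14859} \approx -0.051349$)
$m{\left(\frac{1}{13},6 \right)} + G = \left(-1 + \frac{2}{3 \cdot 13} + \frac{2}{3} \cdot 6\right) - \frac{763}{14859} = \left(-1 + \frac{2}{3} \cdot \frac{1}{13} + 4\right) - \frac{763}{14859} = \left(-1 + \frac{2}{39} + 4\right) - \frac{763}{14859} = \frac{119}{39} - \frac{763}{14859} = \frac{44576}{14859}$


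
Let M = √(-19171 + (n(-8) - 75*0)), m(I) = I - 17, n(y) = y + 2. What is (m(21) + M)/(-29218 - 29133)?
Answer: -4/58351 - I*√19177/58351 ≈ -6.8551e-5 - 0.0023732*I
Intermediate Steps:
n(y) = 2 + y
m(I) = -17 + I
M = I*√19177 (M = √(-19171 + ((2 - 8) - 75*0)) = √(-19171 + (-6 + 0)) = √(-19171 - 6) = √(-19177) = I*√19177 ≈ 138.48*I)
(m(21) + M)/(-29218 - 29133) = ((-17 + 21) + I*√19177)/(-29218 - 29133) = (4 + I*√19177)/(-58351) = (4 + I*√19177)*(-1/58351) = -4/58351 - I*√19177/58351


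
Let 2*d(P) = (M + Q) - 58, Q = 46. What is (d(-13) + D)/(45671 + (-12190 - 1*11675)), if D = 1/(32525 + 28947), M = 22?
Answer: 307361/1340458432 ≈ 0.00022930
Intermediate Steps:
D = 1/61472 ≈ 1.6268e-5
d(P) = 5 (d(P) = ((22 + 46) - 58)/2 = (68 - 58)/2 = (½)*10 = 5)
(d(-13) + D)/(45671 + (-12190 - 1*11675)) = (5 + 1/61472)/(45671 + (-12190 - 1*11675)) = 307361/(61472*(45671 + (-12190 - 11675))) = 307361/(61472*(45671 - 23865)) = (307361/61472)/21806 = (307361/61472)*(1/21806) = 307361/1340458432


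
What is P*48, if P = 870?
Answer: 41760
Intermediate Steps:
P*48 = 870*48 = 41760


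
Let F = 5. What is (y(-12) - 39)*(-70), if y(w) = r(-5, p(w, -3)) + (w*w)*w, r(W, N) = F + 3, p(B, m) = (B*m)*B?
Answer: 123130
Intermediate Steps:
p(B, m) = m*B²
r(W, N) = 8 (r(W, N) = 5 + 3 = 8)
y(w) = 8 + w³ (y(w) = 8 + (w*w)*w = 8 + w²*w = 8 + w³)
(y(-12) - 39)*(-70) = ((8 + (-12)³) - 39)*(-70) = ((8 - 1728) - 39)*(-70) = (-1720 - 39)*(-70) = -1759*(-70) = 123130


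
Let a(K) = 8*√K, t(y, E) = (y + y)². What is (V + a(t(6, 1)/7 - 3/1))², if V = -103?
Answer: 82135/7 - 1648*√861/7 ≈ 4825.4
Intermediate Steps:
t(y, E) = 4*y² (t(y, E) = (2*y)² = 4*y²)
(V + a(t(6, 1)/7 - 3/1))² = (-103 + 8*√((4*6²)/7 - 3/1))² = (-103 + 8*√((4*36)*(⅐) - 3*1))² = (-103 + 8*√(144*(⅐) - 3))² = (-103 + 8*√(144/7 - 3))² = (-103 + 8*√(123/7))² = (-103 + 8*(√861/7))² = (-103 + 8*√861/7)²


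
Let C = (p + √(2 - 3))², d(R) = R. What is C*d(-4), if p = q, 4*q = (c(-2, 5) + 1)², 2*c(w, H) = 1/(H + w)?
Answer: 18335/5184 - 49*I/18 ≈ 3.5368 - 2.7222*I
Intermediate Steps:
c(w, H) = 1/(2*(H + w))
q = 49/144 (q = (1/(2*(5 - 2)) + 1)²/4 = ((½)/3 + 1)²/4 = ((½)*(⅓) + 1)²/4 = (⅙ + 1)²/4 = (7/6)²/4 = (¼)*(49/36) = 49/144 ≈ 0.34028)
p = 49/144 ≈ 0.34028
C = (49/144 + I)² (C = (49/144 + √(2 - 3))² = (49/144 + √(-1))² = (49/144 + I)² ≈ -0.88421 + 0.68056*I)
C*d(-4) = (-18335/20736 + 49*I/72)*(-4) = 18335/5184 - 49*I/18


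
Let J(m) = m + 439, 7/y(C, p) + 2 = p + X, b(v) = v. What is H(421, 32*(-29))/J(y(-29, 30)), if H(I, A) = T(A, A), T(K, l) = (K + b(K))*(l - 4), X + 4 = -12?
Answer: 20757504/5275 ≈ 3935.1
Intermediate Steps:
X = -16 (X = -4 - 12 = -16)
T(K, l) = 2*K*(-4 + l) (T(K, l) = (K + K)*(l - 4) = (2*K)*(-4 + l) = 2*K*(-4 + l))
H(I, A) = 2*A*(-4 + A)
y(C, p) = 7/(-18 + p) (y(C, p) = 7/(-2 + (p - 16)) = 7/(-2 + (-16 + p)) = 7/(-18 + p))
J(m) = 439 + m
H(421, 32*(-29))/J(y(-29, 30)) = (2*(32*(-29))*(-4 + 32*(-29)))/(439 + 7/(-18 + 30)) = (2*(-928)*(-4 - 928))/(439 + 7/12) = (2*(-928)*(-932))/(439 + 7*(1/12)) = 1729792/(439 + 7/12) = 1729792/(5275/12) = 1729792*(12/5275) = 20757504/5275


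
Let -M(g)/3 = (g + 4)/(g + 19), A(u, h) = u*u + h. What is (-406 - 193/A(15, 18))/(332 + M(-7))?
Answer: -395404/323433 ≈ -1.2225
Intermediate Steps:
A(u, h) = h + u² (A(u, h) = u² + h = h + u²)
M(g) = -3*(4 + g)/(19 + g) (M(g) = -3*(g + 4)/(g + 19) = -3*(4 + g)/(19 + g))
(-406 - 193/A(15, 18))/(332 + M(-7)) = (-406 - 193/(18 + 15²))/(332 + 3*(-4 - 1*(-7))/(19 - 7)) = (-406 - 193/(18 + 225))/(332 + 3*(-4 + 7)/12) = (-406 - 193/243)/(332 + 3*(1/12)*3) = (-406 - 193*1/243)/(332 + ¾) = (-406 - 193/243)/(1331/4) = -98851/243*4/1331 = -395404/323433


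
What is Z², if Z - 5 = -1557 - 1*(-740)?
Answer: 659344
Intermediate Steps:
Z = -812 (Z = 5 + (-1557 - 1*(-740)) = 5 + (-1557 + 740) = 5 - 817 = -812)
Z² = (-812)² = 659344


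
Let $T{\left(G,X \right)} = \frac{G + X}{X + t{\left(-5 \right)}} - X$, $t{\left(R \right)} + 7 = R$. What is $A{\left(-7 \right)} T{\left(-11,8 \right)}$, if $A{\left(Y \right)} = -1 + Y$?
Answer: $58$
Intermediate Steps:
$t{\left(R \right)} = -7 + R$
$T{\left(G,X \right)} = - X + \frac{G + X}{-12 + X}$ ($T{\left(G,X \right)} = \frac{G + X}{X - 12} - X = \frac{G + X}{-12 + X} - X = - X + \frac{G + X}{-12 + X}$)
$A{\left(-7 \right)} T{\left(-11,8 \right)} = \left(-1 - 7\right) \frac{-11 - 8^{2} + 13 \cdot 8}{-12 + 8} = - 8 \frac{-11 - 64 + 104}{-4} = - 8 \left(- \frac{-11 - 64 + 104}{4}\right) = - 8 \left(\left(- \frac{1}{4}\right) 29\right) = \left(-8\right) \left(- \frac{29}{4}\right) = 58$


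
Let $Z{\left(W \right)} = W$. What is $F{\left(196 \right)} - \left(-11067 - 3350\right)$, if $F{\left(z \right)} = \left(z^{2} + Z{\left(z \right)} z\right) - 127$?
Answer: $91122$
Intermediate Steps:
$F{\left(z \right)} = -127 + 2 z^{2}$ ($F{\left(z \right)} = \left(z^{2} + z z\right) - 127 = \left(z^{2} + z^{2}\right) - 127 = 2 z^{2} - 127 = -127 + 2 z^{2}$)
$F{\left(196 \right)} - \left(-11067 - 3350\right) = \left(-127 + 2 \cdot 196^{2}\right) - \left(-11067 - 3350\right) = \left(-127 + 2 \cdot 38416\right) - -14417 = \left(-127 + 76832\right) + 14417 = 76705 + 14417 = 91122$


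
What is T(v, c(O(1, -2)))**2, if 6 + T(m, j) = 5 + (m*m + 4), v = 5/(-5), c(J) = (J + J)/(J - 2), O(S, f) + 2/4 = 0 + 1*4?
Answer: 16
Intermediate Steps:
O(S, f) = 7/2 (O(S, f) = -1/2 + (0 + 1*4) = -1/2 + (0 + 4) = -1/2 + 4 = 7/2)
c(J) = 2*J/(-2 + J) (c(J) = (2*J)/(-2 + J) = 2*J/(-2 + J))
v = -1 (v = 5*(-1/5) = -1)
T(m, j) = 3 + m**2 (T(m, j) = -6 + (5 + (m*m + 4)) = -6 + (5 + (m**2 + 4)) = -6 + (5 + (4 + m**2)) = -6 + (9 + m**2) = 3 + m**2)
T(v, c(O(1, -2)))**2 = (3 + (-1)**2)**2 = (3 + 1)**2 = 4**2 = 16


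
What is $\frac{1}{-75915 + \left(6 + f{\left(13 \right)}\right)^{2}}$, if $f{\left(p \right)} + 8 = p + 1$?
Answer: $- \frac{1}{75771} \approx -1.3198 \cdot 10^{-5}$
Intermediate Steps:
$f{\left(p \right)} = -7 + p$ ($f{\left(p \right)} = -8 + \left(p + 1\right) = -8 + \left(1 + p\right) = -7 + p$)
$\frac{1}{-75915 + \left(6 + f{\left(13 \right)}\right)^{2}} = \frac{1}{-75915 + \left(6 + \left(-7 + 13\right)\right)^{2}} = \frac{1}{-75915 + \left(6 + 6\right)^{2}} = \frac{1}{-75915 + 12^{2}} = \frac{1}{-75915 + 144} = \frac{1}{-75771} = - \frac{1}{75771}$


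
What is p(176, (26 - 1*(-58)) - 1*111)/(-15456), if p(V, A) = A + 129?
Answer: -17/2576 ≈ -0.0065994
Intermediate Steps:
p(V, A) = 129 + A
p(176, (26 - 1*(-58)) - 1*111)/(-15456) = (129 + ((26 - 1*(-58)) - 1*111))/(-15456) = (129 + ((26 + 58) - 111))*(-1/15456) = (129 + (84 - 111))*(-1/15456) = (129 - 27)*(-1/15456) = 102*(-1/15456) = -17/2576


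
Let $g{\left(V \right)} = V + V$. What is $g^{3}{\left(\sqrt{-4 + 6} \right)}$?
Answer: $16 \sqrt{2} \approx 22.627$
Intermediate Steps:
$g{\left(V \right)} = 2 V$
$g^{3}{\left(\sqrt{-4 + 6} \right)} = \left(2 \sqrt{-4 + 6}\right)^{3} = \left(2 \sqrt{2}\right)^{3} = 16 \sqrt{2}$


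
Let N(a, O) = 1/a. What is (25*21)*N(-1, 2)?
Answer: -525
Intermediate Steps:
(25*21)*N(-1, 2) = (25*21)/(-1) = 525*(-1) = -525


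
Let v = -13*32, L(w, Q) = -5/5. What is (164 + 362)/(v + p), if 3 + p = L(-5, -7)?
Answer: -263/210 ≈ -1.2524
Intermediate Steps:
L(w, Q) = -1 (L(w, Q) = -5*1/5 = -1)
p = -4 (p = -3 - 1 = -4)
v = -416
(164 + 362)/(v + p) = (164 + 362)/(-416 - 4) = 526/(-420) = 526*(-1/420) = -263/210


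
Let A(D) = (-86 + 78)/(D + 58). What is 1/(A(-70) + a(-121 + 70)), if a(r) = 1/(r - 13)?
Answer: 192/125 ≈ 1.5360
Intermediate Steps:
A(D) = -8/(58 + D)
a(r) = 1/(-13 + r)
1/(A(-70) + a(-121 + 70)) = 1/(-8/(58 - 70) + 1/(-13 + (-121 + 70))) = 1/(-8/(-12) + 1/(-13 - 51)) = 1/(-8*(-1/12) + 1/(-64)) = 1/(2/3 - 1/64) = 1/(125/192) = 192/125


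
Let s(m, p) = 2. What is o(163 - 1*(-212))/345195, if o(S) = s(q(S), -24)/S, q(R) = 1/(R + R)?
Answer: 2/129448125 ≈ 1.5450e-8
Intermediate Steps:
q(R) = 1/(2*R)
o(S) = 2/S
o(163 - 1*(-212))/345195 = (2/(163 - 1*(-212)))/345195 = (2/(163 + 212))*(1/345195) = (2/375)*(1/345195) = 2/129448125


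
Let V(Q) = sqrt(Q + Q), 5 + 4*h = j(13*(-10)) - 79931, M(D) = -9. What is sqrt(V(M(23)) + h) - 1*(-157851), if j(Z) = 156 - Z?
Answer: 157851 + sqrt(-79650 + 12*I*sqrt(2))/2 ≈ 1.5785e+5 + 141.11*I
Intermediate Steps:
h = -39825/2 (h = -5/4 + ((156 - 13*(-10)) - 79931)/4 = -5/4 + ((156 - 1*(-130)) - 79931)/4 = -5/4 + ((156 + 130) - 79931)/4 = -5/4 + (286 - 79931)/4 = -5/4 + (1/4)*(-79645) = -5/4 - 79645/4 = -39825/2 ≈ -19913.)
V(Q) = sqrt(2)*sqrt(Q) (V(Q) = sqrt(2*Q) = sqrt(2)*sqrt(Q))
sqrt(V(M(23)) + h) - 1*(-157851) = sqrt(sqrt(2)*sqrt(-9) - 39825/2) - 1*(-157851) = sqrt(sqrt(2)*(3*I) - 39825/2) + 157851 = sqrt(3*I*sqrt(2) - 39825/2) + 157851 = sqrt(-39825/2 + 3*I*sqrt(2)) + 157851 = 157851 + sqrt(-39825/2 + 3*I*sqrt(2))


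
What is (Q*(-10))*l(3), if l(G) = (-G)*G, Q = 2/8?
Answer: 45/2 ≈ 22.500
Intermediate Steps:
Q = 1/4 (Q = 2*(1/8) = 1/4 ≈ 0.25000)
l(G) = -G**2
(Q*(-10))*l(3) = ((1/4)*(-10))*(-1*3**2) = -(-5)*9/2 = -5/2*(-9) = 45/2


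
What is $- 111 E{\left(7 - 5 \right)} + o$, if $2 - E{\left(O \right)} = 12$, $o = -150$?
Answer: $960$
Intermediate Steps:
$E{\left(O \right)} = -10$ ($E{\left(O \right)} = 2 - 12 = -10$)
$- 111 E{\left(7 - 5 \right)} + o = \left(-111\right) \left(-10\right) - 150 = 1110 - 150 = 960$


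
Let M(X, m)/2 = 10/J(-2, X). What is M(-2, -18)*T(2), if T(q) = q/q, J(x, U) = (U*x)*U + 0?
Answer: -5/2 ≈ -2.5000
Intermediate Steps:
J(x, U) = x*U² (J(x, U) = x*U² + 0 = x*U²)
T(q) = 1
M(X, m) = -10/X² (M(X, m) = 2*(10/((-2*X²))) = 2*(10*(-1/(2*X²))) = 2*(-5/X²) = -10/X²)
M(-2, -18)*T(2) = -10/(-2)²*1 = -10*¼*1 = -5/2*1 = -5/2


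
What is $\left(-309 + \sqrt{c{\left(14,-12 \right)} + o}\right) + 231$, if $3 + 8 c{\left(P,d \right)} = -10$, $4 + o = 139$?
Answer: $-78 + \frac{\sqrt{2134}}{4} \approx -66.451$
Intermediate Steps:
$o = 135$ ($o = -4 + 139 = 135$)
$c{\left(P,d \right)} = - \frac{13}{8}$ ($c{\left(P,d \right)} = - \frac{3}{8} + \frac{1}{8} \left(-10\right) = - \frac{3}{8} - \frac{5}{4} = - \frac{13}{8}$)
$\left(-309 + \sqrt{c{\left(14,-12 \right)} + o}\right) + 231 = \left(-309 + \sqrt{- \frac{13}{8} + 135}\right) + 231 = \left(-309 + \sqrt{\frac{1067}{8}}\right) + 231 = \left(-309 + \frac{\sqrt{2134}}{4}\right) + 231 = -78 + \frac{\sqrt{2134}}{4}$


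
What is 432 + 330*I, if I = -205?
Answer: -67218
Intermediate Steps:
432 + 330*I = 432 + 330*(-205) = 432 - 67650 = -67218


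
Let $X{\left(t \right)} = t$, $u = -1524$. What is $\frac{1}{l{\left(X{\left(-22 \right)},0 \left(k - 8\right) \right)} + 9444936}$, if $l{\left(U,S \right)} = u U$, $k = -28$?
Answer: $\frac{1}{9478464} \approx 1.055 \cdot 10^{-7}$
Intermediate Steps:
$l{\left(U,S \right)} = - 1524 U$
$\frac{1}{l{\left(X{\left(-22 \right)},0 \left(k - 8\right) \right)} + 9444936} = \frac{1}{\left(-1524\right) \left(-22\right) + 9444936} = \frac{1}{33528 + 9444936} = \frac{1}{9478464}$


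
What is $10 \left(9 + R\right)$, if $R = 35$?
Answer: $440$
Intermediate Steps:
$10 \left(9 + R\right) = 10 \left(9 + 35\right) = 10 \cdot 44 = 440$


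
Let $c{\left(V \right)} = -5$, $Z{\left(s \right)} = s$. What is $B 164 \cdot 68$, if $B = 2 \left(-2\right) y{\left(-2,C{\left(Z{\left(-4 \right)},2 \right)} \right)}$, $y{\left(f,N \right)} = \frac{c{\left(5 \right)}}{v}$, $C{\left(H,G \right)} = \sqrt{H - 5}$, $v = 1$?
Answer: $223040$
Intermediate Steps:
$C{\left(H,G \right)} = \sqrt{-5 + H}$
$y{\left(f,N \right)} = -5$ ($y{\left(f,N \right)} = - \frac{5}{1} = \left(-5\right) 1 = -5$)
$B = 20$ ($B = 2 \left(-2\right) \left(-5\right) = \left(-4\right) \left(-5\right) = 20$)
$B 164 \cdot 68 = 20 \cdot 164 \cdot 68 = 3280 \cdot 68 = 223040$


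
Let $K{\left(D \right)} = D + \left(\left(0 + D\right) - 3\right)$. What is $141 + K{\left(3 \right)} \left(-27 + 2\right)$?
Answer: $66$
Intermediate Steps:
$K{\left(D \right)} = -3 + 2 D$ ($K{\left(D \right)} = D + \left(D - 3\right) = D + \left(-3 + D\right) = -3 + 2 D$)
$141 + K{\left(3 \right)} \left(-27 + 2\right) = 141 + \left(-3 + 2 \cdot 3\right) \left(-27 + 2\right) = 141 + \left(-3 + 6\right) \left(-25\right) = 141 + 3 \left(-25\right) = 141 - 75 = 66$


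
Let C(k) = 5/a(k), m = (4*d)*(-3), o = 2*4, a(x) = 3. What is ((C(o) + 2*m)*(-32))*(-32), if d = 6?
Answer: -437248/3 ≈ -1.4575e+5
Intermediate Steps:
o = 8
m = -72 (m = (4*6)*(-3) = 24*(-3) = -72)
C(k) = 5/3
((C(o) + 2*m)*(-32))*(-32) = ((5/3 + 2*(-72))*(-32))*(-32) = ((5/3 - 144)*(-32))*(-32) = -427/3*(-32)*(-32) = (13664/3)*(-32) = -437248/3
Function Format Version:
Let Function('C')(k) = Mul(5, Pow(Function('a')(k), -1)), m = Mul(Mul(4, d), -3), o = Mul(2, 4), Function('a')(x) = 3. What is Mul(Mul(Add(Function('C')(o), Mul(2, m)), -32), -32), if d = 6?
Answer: Rational(-437248, 3) ≈ -1.4575e+5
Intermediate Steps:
o = 8
m = -72 (m = Mul(Mul(4, 6), -3) = Mul(24, -3) = -72)
Function('C')(k) = Rational(5, 3) (Function('C')(k) = Mul(5, Pow(3, -1)) = Mul(5, Rational(1, 3)) = Rational(5, 3))
Mul(Mul(Add(Function('C')(o), Mul(2, m)), -32), -32) = Mul(Mul(Add(Rational(5, 3), Mul(2, -72)), -32), -32) = Mul(Mul(Add(Rational(5, 3), -144), -32), -32) = Mul(Mul(Rational(-427, 3), -32), -32) = Mul(Rational(13664, 3), -32) = Rational(-437248, 3)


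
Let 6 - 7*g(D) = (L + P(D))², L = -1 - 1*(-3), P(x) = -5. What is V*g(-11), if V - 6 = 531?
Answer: -1611/7 ≈ -230.14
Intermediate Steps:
V = 537 (V = 6 + 531 = 537)
L = 2 (L = -1 + 3 = 2)
g(D) = -3/7 (g(D) = 6/7 - (2 - 5)²/7 = 6/7 - ⅐*(-3)² = 6/7 - ⅐*9 = 6/7 - 9/7 = -3/7)
V*g(-11) = 537*(-3/7) = -1611/7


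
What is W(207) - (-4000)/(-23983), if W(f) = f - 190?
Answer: 403711/23983 ≈ 16.833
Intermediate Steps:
W(f) = -190 + f
W(207) - (-4000)/(-23983) = (-190 + 207) - (-4000)/(-23983) = 17 - (-4000)*(-1)/23983 = 17 - 1*4000/23983 = 17 - 4000/23983 = 403711/23983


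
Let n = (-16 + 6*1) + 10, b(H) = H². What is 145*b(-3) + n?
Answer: 1305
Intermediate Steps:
n = 0 (n = (-16 + 6) + 10 = -10 + 10 = 0)
145*b(-3) + n = 145*(-3)² + 0 = 145*9 + 0 = 1305 + 0 = 1305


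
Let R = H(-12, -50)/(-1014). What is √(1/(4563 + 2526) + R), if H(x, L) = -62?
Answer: √57832062/30719 ≈ 0.24756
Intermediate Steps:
R = 31/507 (R = -62/(-1014) = -62*(-1/1014) = 31/507 ≈ 0.061144)
√(1/(4563 + 2526) + R) = √(1/(4563 + 2526) + 31/507) = √(1/7089 + 31/507) = √(24474/399347) = √57832062/30719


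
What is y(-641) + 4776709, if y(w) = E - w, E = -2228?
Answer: 4775122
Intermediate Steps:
y(w) = -2228 - w
y(-641) + 4776709 = (-2228 - 1*(-641)) + 4776709 = (-2228 + 641) + 4776709 = -1587 + 4776709 = 4775122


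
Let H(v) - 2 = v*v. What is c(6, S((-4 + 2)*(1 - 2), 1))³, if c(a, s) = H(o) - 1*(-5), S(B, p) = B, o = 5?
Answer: 32768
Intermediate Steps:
H(v) = 2 + v² (H(v) = 2 + v*v = 2 + v²)
c(a, s) = 32 (c(a, s) = (2 + 5²) - 1*(-5) = (2 + 25) + 5 = 27 + 5 = 32)
c(6, S((-4 + 2)*(1 - 2), 1))³ = 32³ = 32768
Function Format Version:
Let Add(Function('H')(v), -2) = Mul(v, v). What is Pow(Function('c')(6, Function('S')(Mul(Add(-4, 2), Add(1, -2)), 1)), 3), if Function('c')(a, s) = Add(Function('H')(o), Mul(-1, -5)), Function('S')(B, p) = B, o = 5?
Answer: 32768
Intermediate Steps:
Function('H')(v) = Add(2, Pow(v, 2)) (Function('H')(v) = Add(2, Mul(v, v)) = Add(2, Pow(v, 2)))
Function('c')(a, s) = 32 (Function('c')(a, s) = Add(Add(2, Pow(5, 2)), Mul(-1, -5)) = Add(Add(2, 25), 5) = Add(27, 5) = 32)
Pow(Function('c')(6, Function('S')(Mul(Add(-4, 2), Add(1, -2)), 1)), 3) = Pow(32, 3) = 32768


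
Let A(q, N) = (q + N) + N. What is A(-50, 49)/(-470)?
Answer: -24/235 ≈ -0.10213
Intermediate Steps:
A(q, N) = q + 2*N (A(q, N) = (N + q) + N = q + 2*N)
A(-50, 49)/(-470) = (-50 + 2*49)/(-470) = (-50 + 98)*(-1/470) = 48*(-1/470) = -24/235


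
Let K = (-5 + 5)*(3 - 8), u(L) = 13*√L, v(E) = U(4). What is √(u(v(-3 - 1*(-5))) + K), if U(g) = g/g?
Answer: √13 ≈ 3.6056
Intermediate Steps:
U(g) = 1
v(E) = 1
K = 0 (K = 0*(-5) = 0)
√(u(v(-3 - 1*(-5))) + K) = √(13*√1 + 0) = √(13*1 + 0) = √(13 + 0) = √13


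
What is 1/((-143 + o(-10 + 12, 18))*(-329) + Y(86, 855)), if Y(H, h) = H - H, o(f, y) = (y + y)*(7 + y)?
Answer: -1/249053 ≈ -4.0152e-6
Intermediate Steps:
o(f, y) = 2*y*(7 + y) (o(f, y) = (2*y)*(7 + y) = 2*y*(7 + y))
Y(H, h) = 0
1/((-143 + o(-10 + 12, 18))*(-329) + Y(86, 855)) = 1/((-143 + 2*18*(7 + 18))*(-329) + 0) = 1/((-143 + 2*18*25)*(-329) + 0) = 1/((-143 + 900)*(-329) + 0) = 1/(757*(-329) + 0) = 1/(-249053 + 0) = 1/(-249053) = -1/249053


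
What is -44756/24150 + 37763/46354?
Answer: -7549631/7269150 ≈ -1.0386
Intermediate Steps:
-44756/24150 + 37763/46354 = -44756*1/24150 + 37763*(1/46354) = -22378/12075 + 3433/4214 = -7549631/7269150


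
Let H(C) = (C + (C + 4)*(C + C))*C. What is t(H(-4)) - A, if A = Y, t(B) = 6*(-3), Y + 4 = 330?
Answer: -344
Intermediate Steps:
Y = 326 (Y = -4 + 330 = 326)
H(C) = C*(C + 2*C*(4 + C)) (H(C) = (C + (4 + C)*(2*C))*C = (C + 2*C*(4 + C))*C = C*(C + 2*C*(4 + C)))
t(B) = -18
A = 326
t(H(-4)) - A = -18 - 1*326 = -18 - 326 = -344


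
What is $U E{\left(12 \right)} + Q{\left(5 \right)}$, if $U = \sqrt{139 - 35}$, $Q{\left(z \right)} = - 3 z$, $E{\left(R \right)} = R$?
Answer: $-15 + 24 \sqrt{26} \approx 107.38$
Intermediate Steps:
$U = 2 \sqrt{26}$ ($U = \sqrt{104} = 2 \sqrt{26} \approx 10.198$)
$U E{\left(12 \right)} + Q{\left(5 \right)} = 2 \sqrt{26} \cdot 12 - 15 = 24 \sqrt{26} - 15 = -15 + 24 \sqrt{26}$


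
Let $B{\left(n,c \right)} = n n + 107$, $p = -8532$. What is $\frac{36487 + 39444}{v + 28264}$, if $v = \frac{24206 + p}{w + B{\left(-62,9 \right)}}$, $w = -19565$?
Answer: $\frac{592793317}{220649211} \approx 2.6866$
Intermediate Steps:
$B{\left(n,c \right)} = 107 + n^{2}$ ($B{\left(n,c \right)} = n^{2} + 107 = 107 + n^{2}$)
$v = - \frac{7837}{7807}$ ($v = \frac{24206 - 8532}{-19565 + \left(107 + \left(-62\right)^{2}\right)} = \frac{15674}{-19565 + \left(107 + 3844\right)} = \frac{15674}{-19565 + 3951} = \frac{15674}{-15614} = 15674 \left(- \frac{1}{15614}\right) = - \frac{7837}{7807} \approx -1.0038$)
$\frac{36487 + 39444}{v + 28264} = \frac{36487 + 39444}{- \frac{7837}{7807} + 28264} = \frac{75931}{\frac{220649211}{7807}} = 75931 \cdot \frac{7807}{220649211} = \frac{592793317}{220649211}$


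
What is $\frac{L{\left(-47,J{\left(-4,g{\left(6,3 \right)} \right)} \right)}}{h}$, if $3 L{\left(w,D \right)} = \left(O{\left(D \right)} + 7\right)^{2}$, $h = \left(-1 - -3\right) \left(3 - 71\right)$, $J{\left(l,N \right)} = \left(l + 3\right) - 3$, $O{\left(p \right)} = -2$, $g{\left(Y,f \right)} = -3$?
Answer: $- \frac{25}{408} \approx -0.061275$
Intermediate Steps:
$J{\left(l,N \right)} = l$ ($J{\left(l,N \right)} = \left(3 + l\right) - 3 = l$)
$h = -136$ ($h = \left(-1 + 3\right) \left(-68\right) = 2 \left(-68\right) = -136$)
$L{\left(w,D \right)} = \frac{25}{3}$ ($L{\left(w,D \right)} = \frac{\left(-2 + 7\right)^{2}}{3} = \frac{5^{2}}{3} = \frac{1}{3} \cdot 25 = \frac{25}{3}$)
$\frac{L{\left(-47,J{\left(-4,g{\left(6,3 \right)} \right)} \right)}}{h} = \frac{25}{3 \left(-136\right)} = \frac{25}{3} \left(- \frac{1}{136}\right) = - \frac{25}{408}$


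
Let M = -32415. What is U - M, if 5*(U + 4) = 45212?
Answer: 207267/5 ≈ 41453.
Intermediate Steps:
U = 45192/5 (U = -4 + (⅕)*45212 = -4 + 45212/5 = 45192/5 ≈ 9038.4)
U - M = 45192/5 - 1*(-32415) = 45192/5 + 32415 = 207267/5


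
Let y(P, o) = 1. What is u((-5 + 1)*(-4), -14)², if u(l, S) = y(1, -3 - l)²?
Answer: 1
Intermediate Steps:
u(l, S) = 1 (u(l, S) = 1² = 1)
u((-5 + 1)*(-4), -14)² = 1² = 1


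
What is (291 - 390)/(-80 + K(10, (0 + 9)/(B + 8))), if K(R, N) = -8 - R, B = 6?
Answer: 99/98 ≈ 1.0102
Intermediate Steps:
(291 - 390)/(-80 + K(10, (0 + 9)/(B + 8))) = (291 - 390)/(-80 + (-8 - 1*10)) = -99/(-80 + (-8 - 10)) = -99/(-80 - 18) = -99/(-98) = -99*(-1/98) = 99/98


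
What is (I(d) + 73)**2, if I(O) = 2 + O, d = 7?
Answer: 6724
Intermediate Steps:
(I(d) + 73)**2 = ((2 + 7) + 73)**2 = (9 + 73)**2 = 82**2 = 6724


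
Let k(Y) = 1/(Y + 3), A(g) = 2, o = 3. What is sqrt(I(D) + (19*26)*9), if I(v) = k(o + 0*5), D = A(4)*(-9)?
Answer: sqrt(160062)/6 ≈ 66.680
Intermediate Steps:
D = -18 (D = 2*(-9) = -18)
k(Y) = 1/(3 + Y)
I(v) = 1/6 (I(v) = 1/(3 + (3 + 0*5)) = 1/(3 + (3 + 0)) = 1/(3 + 3) = 1/6)
sqrt(I(D) + (19*26)*9) = sqrt(1/6 + (19*26)*9) = sqrt(1/6 + 494*9) = sqrt(1/6 + 4446) = sqrt(26677/6) = sqrt(160062)/6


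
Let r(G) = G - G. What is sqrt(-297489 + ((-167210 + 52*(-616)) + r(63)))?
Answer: 23*I*sqrt(939) ≈ 704.79*I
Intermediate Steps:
r(G) = 0
sqrt(-297489 + ((-167210 + 52*(-616)) + r(63))) = sqrt(-297489 + ((-167210 + 52*(-616)) + 0)) = sqrt(-297489 + ((-167210 - 32032) + 0)) = sqrt(-297489 + (-199242 + 0)) = sqrt(-297489 - 199242) = sqrt(-496731) = 23*I*sqrt(939)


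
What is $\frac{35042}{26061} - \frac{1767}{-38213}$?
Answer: $\frac{197872819}{142266999} \approx 1.3909$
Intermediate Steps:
$\frac{35042}{26061} - \frac{1767}{-38213} = 35042 \cdot \frac{1}{26061} - - \frac{1767}{38213} = \frac{5006}{3723} + \frac{1767}{38213} = \frac{197872819}{142266999}$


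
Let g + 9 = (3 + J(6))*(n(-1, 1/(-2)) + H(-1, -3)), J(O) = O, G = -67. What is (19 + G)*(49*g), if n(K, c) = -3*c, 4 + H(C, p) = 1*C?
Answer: 95256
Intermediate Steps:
H(C, p) = -4 + C (H(C, p) = -4 + 1*C = -4 + C)
g = -81/2 (g = -9 + (3 + 6)*(-3/(-2) + (-4 - 1)) = -9 + 9*(-3*(-1/2) - 5) = -9 + 9*(3/2 - 5) = -9 + 9*(-7/2) = -9 - 63/2 = -81/2 ≈ -40.500)
(19 + G)*(49*g) = (19 - 67)*(49*(-81/2)) = -48*(-3969/2) = 95256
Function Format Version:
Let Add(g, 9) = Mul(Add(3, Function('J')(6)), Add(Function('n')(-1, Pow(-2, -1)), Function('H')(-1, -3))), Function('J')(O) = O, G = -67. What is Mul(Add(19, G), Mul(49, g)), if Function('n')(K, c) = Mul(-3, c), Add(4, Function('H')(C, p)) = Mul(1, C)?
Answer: 95256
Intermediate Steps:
Function('H')(C, p) = Add(-4, C) (Function('H')(C, p) = Add(-4, Mul(1, C)) = Add(-4, C))
g = Rational(-81, 2) (g = Add(-9, Mul(Add(3, 6), Add(Mul(-3, Pow(-2, -1)), Add(-4, -1)))) = Add(-9, Mul(9, Add(Mul(-3, Rational(-1, 2)), -5))) = Add(-9, Mul(9, Add(Rational(3, 2), -5))) = Add(-9, Mul(9, Rational(-7, 2))) = Add(-9, Rational(-63, 2)) = Rational(-81, 2) ≈ -40.500)
Mul(Add(19, G), Mul(49, g)) = Mul(Add(19, -67), Mul(49, Rational(-81, 2))) = Mul(-48, Rational(-3969, 2)) = 95256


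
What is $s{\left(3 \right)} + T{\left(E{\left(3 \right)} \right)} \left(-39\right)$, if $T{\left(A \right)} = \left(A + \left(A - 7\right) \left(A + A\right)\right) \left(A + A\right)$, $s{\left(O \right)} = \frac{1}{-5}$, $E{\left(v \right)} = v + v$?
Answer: $\frac{14039}{5} \approx 2807.8$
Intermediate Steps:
$E{\left(v \right)} = 2 v$
$s{\left(O \right)} = - \frac{1}{5}$
$T{\left(A \right)} = 2 A \left(A + 2 A \left(-7 + A\right)\right)$ ($T{\left(A \right)} = \left(A + \left(-7 + A\right) 2 A\right) 2 A = \left(A + 2 A \left(-7 + A\right)\right) 2 A = 2 A \left(A + 2 A \left(-7 + A\right)\right)$)
$s{\left(3 \right)} + T{\left(E{\left(3 \right)} \right)} \left(-39\right) = - \frac{1}{5} + \left(2 \cdot 3\right)^{2} \left(-26 + 4 \cdot 2 \cdot 3\right) \left(-39\right) = - \frac{1}{5} + 6^{2} \left(-26 + 4 \cdot 6\right) \left(-39\right) = - \frac{1}{5} + 36 \left(-26 + 24\right) \left(-39\right) = - \frac{1}{5} + 36 \left(-2\right) \left(-39\right) = - \frac{1}{5} - -2808 = - \frac{1}{5} + 2808 = \frac{14039}{5}$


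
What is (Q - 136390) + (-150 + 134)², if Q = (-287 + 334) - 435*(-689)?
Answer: 163628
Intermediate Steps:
Q = 299762 (Q = 47 + 299715 = 299762)
(Q - 136390) + (-150 + 134)² = (299762 - 136390) + (-150 + 134)² = 163372 + (-16)² = 163372 + 256 = 163628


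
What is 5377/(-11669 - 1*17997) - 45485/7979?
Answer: -1392261093/236705014 ≈ -5.8818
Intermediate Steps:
5377/(-11669 - 1*17997) - 45485/7979 = 5377/(-11669 - 17997) - 45485*1/7979 = 5377/(-29666) - 45485/7979 = 5377*(-1/29666) - 45485/7979 = -5377/29666 - 45485/7979 = -1392261093/236705014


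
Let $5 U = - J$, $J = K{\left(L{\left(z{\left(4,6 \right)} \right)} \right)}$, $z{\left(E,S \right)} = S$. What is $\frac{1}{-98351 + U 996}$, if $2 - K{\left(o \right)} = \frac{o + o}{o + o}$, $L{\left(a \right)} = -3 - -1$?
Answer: $- \frac{5}{492751} \approx -1.0147 \cdot 10^{-5}$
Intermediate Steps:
$L{\left(a \right)} = -2$ ($L{\left(a \right)} = -3 + 1 = -2$)
$K{\left(o \right)} = 1$ ($K{\left(o \right)} = 2 - \frac{o + o}{o + o} = 2 - \frac{2 o}{2 o} = 2 - 2 o \frac{1}{2 o} = 2 - 1 = 1$)
$J = 1$
$U = - \frac{1}{5}$ ($U = \frac{\left(-1\right) 1}{5} = \frac{1}{5} \left(-1\right) = - \frac{1}{5} \approx -0.2$)
$\frac{1}{-98351 + U 996} = \frac{1}{-98351 - \frac{996}{5}} = \frac{1}{- \frac{492751}{5}} = - \frac{5}{492751}$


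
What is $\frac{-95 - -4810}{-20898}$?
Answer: $- \frac{4715}{20898} \approx -0.22562$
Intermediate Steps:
$\frac{-95 - -4810}{-20898} = \left(-95 + 4810\right) \left(- \frac{1}{20898}\right) = 4715 \left(- \frac{1}{20898}\right) = - \frac{4715}{20898}$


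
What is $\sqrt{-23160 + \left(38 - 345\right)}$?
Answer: $i \sqrt{23467} \approx 153.19 i$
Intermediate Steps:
$\sqrt{-23160 + \left(38 - 345\right)} = \sqrt{-23160 - 307} = \sqrt{-23467} = i \sqrt{23467}$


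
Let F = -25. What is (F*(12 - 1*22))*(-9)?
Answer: -2250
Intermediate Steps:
(F*(12 - 1*22))*(-9) = -25*(12 - 1*22)*(-9) = -25*(12 - 22)*(-9) = -25*(-10)*(-9) = 250*(-9) = -2250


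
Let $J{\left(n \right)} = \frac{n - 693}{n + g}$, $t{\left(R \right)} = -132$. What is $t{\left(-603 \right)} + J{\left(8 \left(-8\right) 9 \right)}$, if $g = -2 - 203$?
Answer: $- \frac{101823}{781} \approx -130.38$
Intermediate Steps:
$g = -205$ ($g = -2 - 203 = -205$)
$J{\left(n \right)} = \frac{-693 + n}{-205 + n}$ ($J{\left(n \right)} = \frac{n - 693}{n - 205} = \frac{-693 + n}{-205 + n}$)
$t{\left(-603 \right)} + J{\left(8 \left(-8\right) 9 \right)} = -132 + \frac{-693 + 8 \left(-8\right) 9}{-205 + 8 \left(-8\right) 9} = -132 + \frac{-693 - 576}{-205 - 576} = -132 + \frac{1}{-781} \left(-1269\right) = -132 - - \frac{1269}{781} = -132 + \frac{1269}{781} = - \frac{101823}{781}$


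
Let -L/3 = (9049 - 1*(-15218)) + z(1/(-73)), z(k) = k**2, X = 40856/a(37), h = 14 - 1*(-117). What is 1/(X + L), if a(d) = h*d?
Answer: -25829663/1880207588980 ≈ -1.3738e-5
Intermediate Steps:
h = 131 (h = 14 + 117 = 131)
a(d) = 131*d
X = 40856/4847 (X = 40856/((131*37)) = 40856/4847 ≈ 8.4291)
L = -387956532/5329 (L = -3*((9049 - 1*(-15218)) + (1/(-73))**2) = -3*((9049 + 15218) + (-1/73)**2) = -3*(24267 + 1/5329) = -3*129318844/5329 = -387956532/5329 ≈ -72801.)
1/(X + L) = 1/(40856/4847 - 387956532/5329) = 1/(-1880207588980/25829663) = -25829663/1880207588980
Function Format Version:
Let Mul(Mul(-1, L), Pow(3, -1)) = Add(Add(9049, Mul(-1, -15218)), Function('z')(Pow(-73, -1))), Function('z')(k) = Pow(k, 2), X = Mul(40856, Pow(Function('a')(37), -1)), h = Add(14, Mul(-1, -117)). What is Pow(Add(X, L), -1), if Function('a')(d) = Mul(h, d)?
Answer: Rational(-25829663, 1880207588980) ≈ -1.3738e-5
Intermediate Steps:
h = 131 (h = Add(14, 117) = 131)
Function('a')(d) = Mul(131, d)
X = Rational(40856, 4847) (X = Mul(40856, Pow(Mul(131, 37), -1)) = Mul(40856, Pow(4847, -1)) = Mul(40856, Rational(1, 4847)) = Rational(40856, 4847) ≈ 8.4291)
L = Rational(-387956532, 5329) (L = Mul(-3, Add(Add(9049, Mul(-1, -15218)), Pow(Pow(-73, -1), 2))) = Mul(-3, Add(Add(9049, 15218), Pow(Rational(-1, 73), 2))) = Mul(-3, Add(24267, Rational(1, 5329))) = Mul(-3, Rational(129318844, 5329)) = Rational(-387956532, 5329) ≈ -72801.)
Pow(Add(X, L), -1) = Pow(Add(Rational(40856, 4847), Rational(-387956532, 5329)), -1) = Pow(Rational(-1880207588980, 25829663), -1) = Rational(-25829663, 1880207588980)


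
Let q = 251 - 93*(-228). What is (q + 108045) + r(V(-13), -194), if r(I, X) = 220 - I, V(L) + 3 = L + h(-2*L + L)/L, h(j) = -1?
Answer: 1686567/13 ≈ 1.2974e+5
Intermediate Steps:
q = 21455 (q = 251 + 21204 = 21455)
V(L) = -3 + L - 1/L (V(L) = -3 + (L - 1/L) = -3 + L - 1/L)
(q + 108045) + r(V(-13), -194) = (21455 + 108045) + (220 - (-3 - 13 - 1/(-13))) = 129500 + (220 - (-3 - 13 - 1*(-1/13))) = 129500 + (220 - (-3 - 13 + 1/13)) = 129500 + (220 - 1*(-207/13)) = 129500 + (220 + 207/13) = 129500 + 3067/13 = 1686567/13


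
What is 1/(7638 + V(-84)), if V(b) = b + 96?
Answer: 1/7650 ≈ 0.00013072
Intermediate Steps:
V(b) = 96 + b
1/(7638 + V(-84)) = 1/(7638 + (96 - 84)) = 1/(7638 + 12) = 1/7650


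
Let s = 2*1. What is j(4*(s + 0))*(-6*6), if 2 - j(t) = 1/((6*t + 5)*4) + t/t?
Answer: -1899/53 ≈ -35.830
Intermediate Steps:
s = 2
j(t) = 1 - 1/(4*(5 + 6*t)) (j(t) = 2 - (1/((6*t + 5)*4) + t/t) = 2 - ((¼)/(5 + 6*t) + 1) = 2 - (1/(4*(5 + 6*t)) + 1) = 2 - (1 + 1/(4*(5 + 6*t))) = 2 + (-1 - 1/(4*(5 + 6*t))) = 1 - 1/(4*(5 + 6*t)))
j(4*(s + 0))*(-6*6) = ((19 + 24*(4*(2 + 0)))/(4*(5 + 6*(4*(2 + 0)))))*(-6*6) = ((19 + 24*(4*2))/(4*(5 + 6*(4*2))))*(-36) = ((19 + 24*8)/(4*(5 + 6*8)))*(-36) = ((19 + 192)/(4*(5 + 48)))*(-36) = ((¼)*211/53)*(-36) = ((¼)*(1/53)*211)*(-36) = (211/212)*(-36) = -1899/53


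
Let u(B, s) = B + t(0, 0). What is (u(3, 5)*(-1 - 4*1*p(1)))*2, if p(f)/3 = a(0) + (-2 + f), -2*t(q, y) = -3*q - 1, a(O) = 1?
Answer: -7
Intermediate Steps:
t(q, y) = ½ + 3*q/2 (t(q, y) = -(-3*q - 1)/2 = -(-1 - 3*q)/2 = ½ + 3*q/2)
p(f) = -3 + 3*f (p(f) = 3*(1 + (-2 + f)) = 3*(-1 + f) = -3 + 3*f)
u(B, s) = ½ + B (u(B, s) = B + (½ + (3/2)*0) = B + (½ + 0) = B + ½ = ½ + B)
(u(3, 5)*(-1 - 4*1*p(1)))*2 = ((½ + 3)*(-1 - 4*1*(-3 + 3*1)))*2 = (7*(-1 - 4*1*(-3 + 3))/2)*2 = (7*(-1 - 4*1*0)/2)*2 = (7*(-1 - 4*0)/2)*2 = (7*(-1 - 1*0)/2)*2 = (7*(-1 + 0)/2)*2 = ((7/2)*(-1))*2 = -7/2*2 = -7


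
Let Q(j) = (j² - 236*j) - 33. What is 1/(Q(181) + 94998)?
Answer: 1/85010 ≈ 1.1763e-5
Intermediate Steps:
Q(j) = -33 + j² - 236*j
1/(Q(181) + 94998) = 1/((-33 + 181² - 236*181) + 94998) = 1/((-33 + 32761 - 42716) + 94998) = 1/(-9988 + 94998) = 1/85010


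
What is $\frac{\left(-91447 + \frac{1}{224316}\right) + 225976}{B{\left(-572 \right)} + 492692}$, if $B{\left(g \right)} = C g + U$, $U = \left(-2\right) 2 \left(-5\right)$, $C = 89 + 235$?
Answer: $\frac{30177007165}{68951149344} \approx 0.43766$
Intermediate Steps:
$C = 324$
$U = 20$ ($U = \left(-4\right) \left(-5\right) = 20$)
$B{\left(g \right)} = 20 + 324 g$ ($B{\left(g \right)} = 324 g + 20 = 20 + 324 g$)
$\frac{\left(-91447 + \frac{1}{224316}\right) + 225976}{B{\left(-572 \right)} + 492692} = \frac{\left(-91447 + \frac{1}{224316}\right) + 225976}{\left(20 + 324 \left(-572\right)\right) + 492692} = \frac{\left(-91447 + \frac{1}{224316}\right) + 225976}{\left(20 - 185328\right) + 492692} = \frac{- \frac{20513025251}{224316} + 225976}{-185308 + 492692} = \frac{30177007165}{224316 \cdot 307384} = \frac{30177007165}{224316} \cdot \frac{1}{307384} = \frac{30177007165}{68951149344}$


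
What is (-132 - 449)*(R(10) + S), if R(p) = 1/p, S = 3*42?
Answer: -732641/10 ≈ -73264.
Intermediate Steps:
S = 126
(-132 - 449)*(R(10) + S) = (-132 - 449)*(1/10 + 126) = -581*(⅒ + 126) = -581*1261/10 = -732641/10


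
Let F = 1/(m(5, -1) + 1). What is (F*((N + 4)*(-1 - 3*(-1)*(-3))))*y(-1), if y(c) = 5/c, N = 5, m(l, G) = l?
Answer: 75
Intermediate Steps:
F = ⅙ (F = 1/(5 + 1) = 1/6 = ⅙ ≈ 0.16667)
(F*((N + 4)*(-1 - 3*(-1)*(-3))))*y(-1) = (((5 + 4)*(-1 - 3*(-1)*(-3)))/6)*(5/(-1)) = ((9*(-1 + 3*(-3)))/6)*(5*(-1)) = ((9*(-1 - 9))/6)*(-5) = ((9*(-10))/6)*(-5) = ((⅙)*(-90))*(-5) = -15*(-5) = 75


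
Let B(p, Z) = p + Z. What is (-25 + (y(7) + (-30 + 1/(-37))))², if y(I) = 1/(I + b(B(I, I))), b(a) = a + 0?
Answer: 1824912961/603729 ≈ 3022.7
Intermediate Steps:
B(p, Z) = Z + p
b(a) = a
y(I) = 1/(3*I) (y(I) = 1/(I + (I + I)) = 1/(I + 2*I) = 1/(3*I))
(-25 + (y(7) + (-30 + 1/(-37))))² = (-25 + ((⅓)/7 + (-30 + 1/(-37))))² = (-25 + ((⅓)*(⅐) + (-30 - 1/37)))² = (-25 + (1/21 - 1111/37))² = (-25 - 23294/777)² = (-42719/777)² = 1824912961/603729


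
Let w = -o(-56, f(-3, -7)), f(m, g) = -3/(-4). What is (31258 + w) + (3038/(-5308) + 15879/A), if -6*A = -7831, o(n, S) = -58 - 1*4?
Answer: 651179367587/20783474 ≈ 31332.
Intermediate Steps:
f(m, g) = ¾ (f(m, g) = -3*(-¼) = ¾)
o(n, S) = -62 (o(n, S) = -58 - 4 = -62)
A = 7831/6 (A = -⅙*(-7831) = 7831/6 ≈ 1305.2)
w = 62 (w = -1*(-62) = 62)
(31258 + w) + (3038/(-5308) + 15879/A) = (31258 + 62) + (3038/(-5308) + 15879/(7831/6)) = 31320 + (3038*(-1/5308) + 15879*(6/7831)) = 31320 + (-1519/2654 + 95274/7831) = 31320 + 240961907/20783474 = 651179367587/20783474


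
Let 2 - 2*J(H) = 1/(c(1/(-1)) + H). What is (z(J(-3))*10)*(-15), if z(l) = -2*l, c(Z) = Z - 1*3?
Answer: 2250/7 ≈ 321.43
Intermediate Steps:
c(Z) = -3 + Z (c(Z) = Z - 3 = -3 + Z)
J(H) = 1 - 1/(2*(-4 + H)) (J(H) = 1 - 1/(2*((-3 + 1/(-1)) + H)) = 1 - 1/(2*((-3 - 1) + H)) = 1 - 1/(2*(-4 + H)))
(z(J(-3))*10)*(-15) = (-2*(-9/2 - 3)/(-4 - 3)*10)*(-15) = (-2*(-15)/((-7)*2)*10)*(-15) = (-(-2)*(-15)/(7*2)*10)*(-15) = (-2*15/14*10)*(-15) = -15/7*10*(-15) = -150/7*(-15) = 2250/7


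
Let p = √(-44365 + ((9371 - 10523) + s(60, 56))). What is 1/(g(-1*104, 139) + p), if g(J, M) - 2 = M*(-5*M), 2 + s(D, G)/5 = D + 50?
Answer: -96603/9332184586 - I*√44977/9332184586 ≈ -1.0352e-5 - 2.2725e-8*I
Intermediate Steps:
s(D, G) = 240 + 5*D (s(D, G) = -10 + 5*(D + 50) = -10 + 5*(50 + D) = -10 + (250 + 5*D) = 240 + 5*D)
g(J, M) = 2 - 5*M² (g(J, M) = 2 + M*(-5*M) = 2 - 5*M²)
p = I*√44977 (p = √(-44365 + ((9371 - 10523) + (240 + 5*60))) = √(-44365 + (-1152 + (240 + 300))) = √(-44365 + (-1152 + 540)) = √(-44365 - 612) = √(-44977) = I*√44977 ≈ 212.08*I)
1/(g(-1*104, 139) + p) = 1/((2 - 5*139²) + I*√44977) = 1/((2 - 5*19321) + I*√44977) = 1/((2 - 96605) + I*√44977) = 1/(-96603 + I*√44977)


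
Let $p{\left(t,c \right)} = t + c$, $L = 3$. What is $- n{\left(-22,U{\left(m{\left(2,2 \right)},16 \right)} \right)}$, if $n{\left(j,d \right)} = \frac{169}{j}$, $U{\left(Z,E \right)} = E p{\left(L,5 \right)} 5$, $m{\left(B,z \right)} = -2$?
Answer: $\frac{169}{22} \approx 7.6818$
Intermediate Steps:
$p{\left(t,c \right)} = c + t$
$U{\left(Z,E \right)} = 40 E$ ($U{\left(Z,E \right)} = E \left(5 + 3\right) 5 = E 8 \cdot 5 = 8 E 5 = 40 E$)
$- n{\left(-22,U{\left(m{\left(2,2 \right)},16 \right)} \right)} = - \frac{169}{-22} = - \frac{169 \left(-1\right)}{22} = \left(-1\right) \left(- \frac{169}{22}\right) = \frac{169}{22}$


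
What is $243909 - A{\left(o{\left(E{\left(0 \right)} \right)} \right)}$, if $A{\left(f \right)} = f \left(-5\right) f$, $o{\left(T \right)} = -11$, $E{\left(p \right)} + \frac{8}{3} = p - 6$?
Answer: $244514$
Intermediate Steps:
$E{\left(p \right)} = - \frac{26}{3} + p$ ($E{\left(p \right)} = - \frac{8}{3} + \left(p - 6\right) = - \frac{8}{3} + \left(-6 + p\right) = - \frac{26}{3} + p$)
$A{\left(f \right)} = - 5 f^{2}$ ($A{\left(f \right)} = - 5 f f = - 5 f^{2}$)
$243909 - A{\left(o{\left(E{\left(0 \right)} \right)} \right)} = 243909 - - 5 \left(-11\right)^{2} = 243909 - \left(-5\right) 121 = 243909 - -605 = 243909 + 605 = 244514$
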